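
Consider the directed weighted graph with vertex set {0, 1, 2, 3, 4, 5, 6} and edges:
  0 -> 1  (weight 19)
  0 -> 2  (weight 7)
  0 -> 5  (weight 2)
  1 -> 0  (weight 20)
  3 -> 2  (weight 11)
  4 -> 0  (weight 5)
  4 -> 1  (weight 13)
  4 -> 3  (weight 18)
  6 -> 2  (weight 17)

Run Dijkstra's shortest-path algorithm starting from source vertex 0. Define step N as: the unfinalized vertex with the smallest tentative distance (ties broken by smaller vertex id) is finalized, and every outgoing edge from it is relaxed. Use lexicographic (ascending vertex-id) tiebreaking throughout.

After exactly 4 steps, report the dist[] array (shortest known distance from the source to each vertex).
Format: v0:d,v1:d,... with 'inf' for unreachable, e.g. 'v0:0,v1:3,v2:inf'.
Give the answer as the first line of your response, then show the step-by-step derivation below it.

v0:0,v1:19,v2:7,v3:inf,v4:inf,v5:2,v6:inf

step 1: dist = v0:0,v1:19,v2:7,v3:inf,v4:inf,v5:2,v6:inf
step 2: dist = v0:0,v1:19,v2:7,v3:inf,v4:inf,v5:2,v6:inf
step 3: dist = v0:0,v1:19,v2:7,v3:inf,v4:inf,v5:2,v6:inf
step 4: dist = v0:0,v1:19,v2:7,v3:inf,v4:inf,v5:2,v6:inf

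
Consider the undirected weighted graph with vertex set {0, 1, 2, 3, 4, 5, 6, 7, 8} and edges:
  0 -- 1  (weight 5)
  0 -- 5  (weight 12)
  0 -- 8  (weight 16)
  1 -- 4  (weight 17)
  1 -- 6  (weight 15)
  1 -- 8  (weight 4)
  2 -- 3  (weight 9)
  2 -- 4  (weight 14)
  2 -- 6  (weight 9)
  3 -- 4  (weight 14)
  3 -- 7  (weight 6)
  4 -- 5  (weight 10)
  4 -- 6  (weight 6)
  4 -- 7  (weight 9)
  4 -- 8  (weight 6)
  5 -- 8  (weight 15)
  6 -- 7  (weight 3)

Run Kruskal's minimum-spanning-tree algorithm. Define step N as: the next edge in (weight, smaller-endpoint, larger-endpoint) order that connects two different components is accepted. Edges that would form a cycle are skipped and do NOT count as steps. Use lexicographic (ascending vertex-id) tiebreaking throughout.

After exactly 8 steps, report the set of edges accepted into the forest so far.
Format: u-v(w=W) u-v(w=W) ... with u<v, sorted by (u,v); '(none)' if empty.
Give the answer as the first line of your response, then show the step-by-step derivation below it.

0-1(w=5) 1-8(w=4) 2-3(w=9) 3-7(w=6) 4-5(w=10) 4-6(w=6) 4-8(w=6) 6-7(w=3)

step 1: add edge 6-7 (w=3); MST = {6-7(w=3)}
step 2: add edge 1-8 (w=4); MST = {1-8(w=4) 6-7(w=3)}
step 3: add edge 0-1 (w=5); MST = {0-1(w=5) 1-8(w=4) 6-7(w=3)}
step 4: add edge 3-7 (w=6); MST = {0-1(w=5) 1-8(w=4) 3-7(w=6) 6-7(w=3)}
step 5: add edge 4-6 (w=6); MST = {0-1(w=5) 1-8(w=4) 3-7(w=6) 4-6(w=6) 6-7(w=3)}
step 6: add edge 4-8 (w=6); MST = {0-1(w=5) 1-8(w=4) 3-7(w=6) 4-6(w=6) 4-8(w=6) 6-7(w=3)}
step 7: add edge 2-3 (w=9); MST = {0-1(w=5) 1-8(w=4) 2-3(w=9) 3-7(w=6) 4-6(w=6) 4-8(w=6) 6-7(w=3)}
step 8: add edge 4-5 (w=10); MST = {0-1(w=5) 1-8(w=4) 2-3(w=9) 3-7(w=6) 4-5(w=10) 4-6(w=6) 4-8(w=6) 6-7(w=3)}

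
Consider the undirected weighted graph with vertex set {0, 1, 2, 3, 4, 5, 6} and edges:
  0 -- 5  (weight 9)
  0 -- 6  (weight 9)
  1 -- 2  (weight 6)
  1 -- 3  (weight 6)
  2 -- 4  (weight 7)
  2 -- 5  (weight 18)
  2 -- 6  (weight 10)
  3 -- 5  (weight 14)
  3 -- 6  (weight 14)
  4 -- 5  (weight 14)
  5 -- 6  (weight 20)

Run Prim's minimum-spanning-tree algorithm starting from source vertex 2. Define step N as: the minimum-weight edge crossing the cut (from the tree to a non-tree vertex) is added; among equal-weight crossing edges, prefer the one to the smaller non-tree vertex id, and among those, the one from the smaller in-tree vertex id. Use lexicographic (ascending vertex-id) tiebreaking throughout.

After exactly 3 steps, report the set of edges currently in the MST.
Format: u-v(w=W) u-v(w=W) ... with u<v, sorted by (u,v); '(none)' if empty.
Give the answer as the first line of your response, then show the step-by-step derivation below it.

1-2(w=6) 1-3(w=6) 2-4(w=7)

step 1: add edge 1-2 (w=6); MST = {1-2(w=6)}
step 2: add edge 1-3 (w=6); MST = {1-2(w=6) 1-3(w=6)}
step 3: add edge 2-4 (w=7); MST = {1-2(w=6) 1-3(w=6) 2-4(w=7)}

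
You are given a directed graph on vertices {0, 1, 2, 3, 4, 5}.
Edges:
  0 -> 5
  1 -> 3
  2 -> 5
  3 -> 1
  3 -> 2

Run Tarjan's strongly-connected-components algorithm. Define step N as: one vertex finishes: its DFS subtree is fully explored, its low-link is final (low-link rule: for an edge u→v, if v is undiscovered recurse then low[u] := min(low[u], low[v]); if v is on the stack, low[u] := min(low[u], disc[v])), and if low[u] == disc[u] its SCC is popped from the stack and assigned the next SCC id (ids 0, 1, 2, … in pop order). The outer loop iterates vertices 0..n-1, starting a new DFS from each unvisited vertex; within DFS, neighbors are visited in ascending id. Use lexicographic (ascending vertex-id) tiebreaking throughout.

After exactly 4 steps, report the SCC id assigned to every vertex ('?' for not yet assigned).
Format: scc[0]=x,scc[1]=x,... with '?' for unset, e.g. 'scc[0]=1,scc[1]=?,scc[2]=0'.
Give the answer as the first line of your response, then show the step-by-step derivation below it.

scc[0]=1,scc[1]=?,scc[2]=2,scc[3]=?,scc[4]=?,scc[5]=0

step 1: low=(low[0]=0,low[1]=?,low[2]=?,low[3]=?,low[4]=?,low[5]=1); scc=(scc[0]=?,scc[1]=?,scc[2]=?,scc[3]=?,scc[4]=?,scc[5]=0)
step 2: low=(low[0]=0,low[1]=?,low[2]=?,low[3]=?,low[4]=?,low[5]=1); scc=(scc[0]=1,scc[1]=?,scc[2]=?,scc[3]=?,scc[4]=?,scc[5]=0)
step 3: low=(low[0]=0,low[1]=2,low[2]=4,low[3]=2,low[4]=?,low[5]=1); scc=(scc[0]=1,scc[1]=?,scc[2]=2,scc[3]=?,scc[4]=?,scc[5]=0)
step 4: low=(low[0]=0,low[1]=2,low[2]=4,low[3]=2,low[4]=?,low[5]=1); scc=(scc[0]=1,scc[1]=?,scc[2]=2,scc[3]=?,scc[4]=?,scc[5]=0)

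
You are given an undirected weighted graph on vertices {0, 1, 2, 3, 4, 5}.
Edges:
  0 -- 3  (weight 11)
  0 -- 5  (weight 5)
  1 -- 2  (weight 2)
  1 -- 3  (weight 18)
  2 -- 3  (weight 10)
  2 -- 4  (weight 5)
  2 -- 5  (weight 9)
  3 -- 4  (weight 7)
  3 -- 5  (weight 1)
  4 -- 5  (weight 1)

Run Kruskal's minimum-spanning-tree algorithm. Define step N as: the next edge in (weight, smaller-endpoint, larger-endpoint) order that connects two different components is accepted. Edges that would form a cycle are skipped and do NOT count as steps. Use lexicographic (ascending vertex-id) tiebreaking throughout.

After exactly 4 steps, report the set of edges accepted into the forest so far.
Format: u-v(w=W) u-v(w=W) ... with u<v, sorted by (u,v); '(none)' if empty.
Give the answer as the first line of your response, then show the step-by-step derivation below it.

0-5(w=5) 1-2(w=2) 3-5(w=1) 4-5(w=1)

step 1: add edge 3-5 (w=1); MST = {3-5(w=1)}
step 2: add edge 4-5 (w=1); MST = {3-5(w=1) 4-5(w=1)}
step 3: add edge 1-2 (w=2); MST = {1-2(w=2) 3-5(w=1) 4-5(w=1)}
step 4: add edge 0-5 (w=5); MST = {0-5(w=5) 1-2(w=2) 3-5(w=1) 4-5(w=1)}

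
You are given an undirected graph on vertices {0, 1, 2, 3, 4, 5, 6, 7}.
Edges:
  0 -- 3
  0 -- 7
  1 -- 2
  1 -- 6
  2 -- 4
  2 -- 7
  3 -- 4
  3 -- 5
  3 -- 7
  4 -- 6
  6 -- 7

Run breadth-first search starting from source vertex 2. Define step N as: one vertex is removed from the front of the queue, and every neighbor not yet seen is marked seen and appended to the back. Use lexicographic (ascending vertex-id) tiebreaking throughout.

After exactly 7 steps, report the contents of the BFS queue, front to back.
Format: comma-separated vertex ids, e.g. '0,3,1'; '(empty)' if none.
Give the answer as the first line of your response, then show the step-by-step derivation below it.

5

step 1: dequeue 2; queue=[1,4,7]; order=2
step 2: dequeue 1; queue=[4,7,6]; order=2,1
step 3: dequeue 4; queue=[7,6,3]; order=2,1,4
step 4: dequeue 7; queue=[6,3,0]; order=2,1,4,7
step 5: dequeue 6; queue=[3,0]; order=2,1,4,7,6
step 6: dequeue 3; queue=[0,5]; order=2,1,4,7,6,3
step 7: dequeue 0; queue=[5]; order=2,1,4,7,6,3,0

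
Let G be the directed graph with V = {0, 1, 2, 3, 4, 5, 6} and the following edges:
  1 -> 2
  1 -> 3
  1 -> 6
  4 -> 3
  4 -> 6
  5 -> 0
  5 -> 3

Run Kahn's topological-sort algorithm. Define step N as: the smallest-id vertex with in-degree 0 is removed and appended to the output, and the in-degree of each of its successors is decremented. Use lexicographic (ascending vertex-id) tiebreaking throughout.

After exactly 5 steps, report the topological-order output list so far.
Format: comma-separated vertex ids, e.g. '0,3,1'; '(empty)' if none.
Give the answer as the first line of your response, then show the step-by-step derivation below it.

1,2,4,5,0

step 1: output 1; order=[1]; indeg=(1,0,0,2,0,0,1)
step 2: output 2; order=[1,2]; indeg=(1,0,0,2,0,0,1)
step 3: output 4; order=[1,2,4]; indeg=(1,0,0,1,0,0,0)
step 4: output 5; order=[1,2,4,5]; indeg=(0,0,0,0,0,0,0)
step 5: output 0; order=[1,2,4,5,0]; indeg=(0,0,0,0,0,0,0)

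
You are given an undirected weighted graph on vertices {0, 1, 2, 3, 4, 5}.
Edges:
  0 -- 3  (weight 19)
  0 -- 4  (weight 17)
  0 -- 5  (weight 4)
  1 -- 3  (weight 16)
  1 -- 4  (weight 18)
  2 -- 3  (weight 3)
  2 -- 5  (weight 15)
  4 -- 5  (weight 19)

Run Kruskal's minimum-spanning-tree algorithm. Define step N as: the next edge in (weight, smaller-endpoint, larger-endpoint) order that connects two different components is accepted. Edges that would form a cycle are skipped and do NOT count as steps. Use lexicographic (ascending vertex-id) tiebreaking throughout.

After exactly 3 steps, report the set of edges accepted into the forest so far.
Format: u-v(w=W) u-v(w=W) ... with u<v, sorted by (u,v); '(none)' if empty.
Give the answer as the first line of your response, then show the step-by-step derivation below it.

0-5(w=4) 2-3(w=3) 2-5(w=15)

step 1: add edge 2-3 (w=3); MST = {2-3(w=3)}
step 2: add edge 0-5 (w=4); MST = {0-5(w=4) 2-3(w=3)}
step 3: add edge 2-5 (w=15); MST = {0-5(w=4) 2-3(w=3) 2-5(w=15)}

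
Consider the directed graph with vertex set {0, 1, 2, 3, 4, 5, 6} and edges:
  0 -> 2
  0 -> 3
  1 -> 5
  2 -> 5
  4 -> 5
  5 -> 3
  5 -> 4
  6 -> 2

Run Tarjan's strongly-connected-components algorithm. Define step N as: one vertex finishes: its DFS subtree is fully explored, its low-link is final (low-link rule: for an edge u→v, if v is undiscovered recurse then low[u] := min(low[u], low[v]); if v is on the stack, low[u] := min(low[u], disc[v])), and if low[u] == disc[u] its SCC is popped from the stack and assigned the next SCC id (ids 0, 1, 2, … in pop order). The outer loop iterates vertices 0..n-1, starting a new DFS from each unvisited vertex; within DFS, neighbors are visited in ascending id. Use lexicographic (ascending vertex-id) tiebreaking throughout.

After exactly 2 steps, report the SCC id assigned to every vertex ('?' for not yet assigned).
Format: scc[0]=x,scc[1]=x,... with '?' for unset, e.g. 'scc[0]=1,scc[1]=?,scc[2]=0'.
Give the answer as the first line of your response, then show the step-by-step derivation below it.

scc[0]=?,scc[1]=?,scc[2]=?,scc[3]=0,scc[4]=?,scc[5]=?,scc[6]=?

step 1: low=(low[0]=0,low[1]=?,low[2]=1,low[3]=3,low[4]=?,low[5]=2,low[6]=?); scc=(scc[0]=?,scc[1]=?,scc[2]=?,scc[3]=0,scc[4]=?,scc[5]=?,scc[6]=?)
step 2: low=(low[0]=0,low[1]=?,low[2]=1,low[3]=3,low[4]=2,low[5]=2,low[6]=?); scc=(scc[0]=?,scc[1]=?,scc[2]=?,scc[3]=0,scc[4]=?,scc[5]=?,scc[6]=?)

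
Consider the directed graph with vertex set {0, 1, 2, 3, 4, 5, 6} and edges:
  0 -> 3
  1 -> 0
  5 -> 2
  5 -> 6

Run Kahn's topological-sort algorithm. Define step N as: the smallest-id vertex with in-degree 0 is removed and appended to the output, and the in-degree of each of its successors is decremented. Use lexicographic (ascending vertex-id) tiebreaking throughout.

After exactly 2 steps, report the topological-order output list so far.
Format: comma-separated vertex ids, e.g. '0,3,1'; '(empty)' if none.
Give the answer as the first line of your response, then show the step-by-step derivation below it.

1,0

step 1: output 1; order=[1]; indeg=(0,0,1,1,0,0,1)
step 2: output 0; order=[1,0]; indeg=(0,0,1,0,0,0,1)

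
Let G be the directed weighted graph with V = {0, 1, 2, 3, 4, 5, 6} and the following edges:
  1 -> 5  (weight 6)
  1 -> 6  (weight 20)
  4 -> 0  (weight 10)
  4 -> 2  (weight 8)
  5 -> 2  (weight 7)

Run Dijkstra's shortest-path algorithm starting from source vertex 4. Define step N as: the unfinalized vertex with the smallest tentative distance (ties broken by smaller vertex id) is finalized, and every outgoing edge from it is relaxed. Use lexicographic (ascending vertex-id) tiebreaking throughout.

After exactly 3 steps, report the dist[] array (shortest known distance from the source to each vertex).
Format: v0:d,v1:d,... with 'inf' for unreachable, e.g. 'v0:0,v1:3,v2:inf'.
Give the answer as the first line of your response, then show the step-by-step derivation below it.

v0:10,v1:inf,v2:8,v3:inf,v4:0,v5:inf,v6:inf

step 1: dist = v0:10,v1:inf,v2:8,v3:inf,v4:0,v5:inf,v6:inf
step 2: dist = v0:10,v1:inf,v2:8,v3:inf,v4:0,v5:inf,v6:inf
step 3: dist = v0:10,v1:inf,v2:8,v3:inf,v4:0,v5:inf,v6:inf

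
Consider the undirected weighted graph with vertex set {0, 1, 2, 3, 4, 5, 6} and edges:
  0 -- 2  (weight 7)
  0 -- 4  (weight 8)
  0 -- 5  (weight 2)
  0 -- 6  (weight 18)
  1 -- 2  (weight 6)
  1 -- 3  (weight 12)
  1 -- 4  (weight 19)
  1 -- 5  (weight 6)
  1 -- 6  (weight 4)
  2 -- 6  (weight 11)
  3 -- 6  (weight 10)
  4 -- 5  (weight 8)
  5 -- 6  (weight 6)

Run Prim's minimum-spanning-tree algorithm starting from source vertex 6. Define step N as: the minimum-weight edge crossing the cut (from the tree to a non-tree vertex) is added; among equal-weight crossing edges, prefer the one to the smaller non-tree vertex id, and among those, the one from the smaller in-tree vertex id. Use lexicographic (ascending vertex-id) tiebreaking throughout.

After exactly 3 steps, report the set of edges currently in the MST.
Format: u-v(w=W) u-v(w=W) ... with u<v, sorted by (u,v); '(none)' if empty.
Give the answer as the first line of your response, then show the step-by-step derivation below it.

1-2(w=6) 1-5(w=6) 1-6(w=4)

step 1: add edge 1-6 (w=4); MST = {1-6(w=4)}
step 2: add edge 1-2 (w=6); MST = {1-2(w=6) 1-6(w=4)}
step 3: add edge 1-5 (w=6); MST = {1-2(w=6) 1-5(w=6) 1-6(w=4)}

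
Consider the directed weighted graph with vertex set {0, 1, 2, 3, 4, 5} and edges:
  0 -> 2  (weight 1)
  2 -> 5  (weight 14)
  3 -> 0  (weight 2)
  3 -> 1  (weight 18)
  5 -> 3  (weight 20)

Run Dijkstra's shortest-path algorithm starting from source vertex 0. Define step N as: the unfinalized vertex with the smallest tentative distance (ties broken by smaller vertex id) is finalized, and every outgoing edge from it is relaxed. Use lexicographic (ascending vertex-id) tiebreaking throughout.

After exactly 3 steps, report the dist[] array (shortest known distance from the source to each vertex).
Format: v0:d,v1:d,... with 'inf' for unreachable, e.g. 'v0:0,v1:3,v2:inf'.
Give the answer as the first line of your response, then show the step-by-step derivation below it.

v0:0,v1:inf,v2:1,v3:35,v4:inf,v5:15

step 1: dist = v0:0,v1:inf,v2:1,v3:inf,v4:inf,v5:inf
step 2: dist = v0:0,v1:inf,v2:1,v3:inf,v4:inf,v5:15
step 3: dist = v0:0,v1:inf,v2:1,v3:35,v4:inf,v5:15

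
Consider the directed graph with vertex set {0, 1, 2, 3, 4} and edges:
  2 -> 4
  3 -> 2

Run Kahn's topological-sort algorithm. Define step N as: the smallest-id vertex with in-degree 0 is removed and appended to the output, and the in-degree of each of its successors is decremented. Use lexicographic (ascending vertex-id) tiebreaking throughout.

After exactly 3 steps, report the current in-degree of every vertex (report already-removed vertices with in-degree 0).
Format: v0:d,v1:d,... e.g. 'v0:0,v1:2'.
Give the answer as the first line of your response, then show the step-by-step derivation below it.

v0:0,v1:0,v2:0,v3:0,v4:1

step 1: output 0; order=[0]; indeg=(0,0,1,0,1)
step 2: output 1; order=[0,1]; indeg=(0,0,1,0,1)
step 3: output 3; order=[0,1,3]; indeg=(0,0,0,0,1)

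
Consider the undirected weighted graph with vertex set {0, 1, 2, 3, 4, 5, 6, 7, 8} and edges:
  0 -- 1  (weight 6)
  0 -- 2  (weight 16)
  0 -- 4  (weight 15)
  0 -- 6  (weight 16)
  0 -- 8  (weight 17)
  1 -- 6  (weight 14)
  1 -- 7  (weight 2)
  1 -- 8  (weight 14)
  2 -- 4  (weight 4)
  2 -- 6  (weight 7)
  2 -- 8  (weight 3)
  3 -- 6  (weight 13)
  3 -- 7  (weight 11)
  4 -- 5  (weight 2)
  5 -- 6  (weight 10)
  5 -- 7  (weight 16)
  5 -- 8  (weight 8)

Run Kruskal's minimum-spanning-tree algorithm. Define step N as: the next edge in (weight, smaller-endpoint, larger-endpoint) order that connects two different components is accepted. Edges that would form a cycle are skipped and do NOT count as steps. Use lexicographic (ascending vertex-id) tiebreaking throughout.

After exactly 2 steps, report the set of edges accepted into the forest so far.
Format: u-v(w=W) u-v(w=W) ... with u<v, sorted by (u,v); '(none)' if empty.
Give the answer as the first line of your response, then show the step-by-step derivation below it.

1-7(w=2) 4-5(w=2)

step 1: add edge 1-7 (w=2); MST = {1-7(w=2)}
step 2: add edge 4-5 (w=2); MST = {1-7(w=2) 4-5(w=2)}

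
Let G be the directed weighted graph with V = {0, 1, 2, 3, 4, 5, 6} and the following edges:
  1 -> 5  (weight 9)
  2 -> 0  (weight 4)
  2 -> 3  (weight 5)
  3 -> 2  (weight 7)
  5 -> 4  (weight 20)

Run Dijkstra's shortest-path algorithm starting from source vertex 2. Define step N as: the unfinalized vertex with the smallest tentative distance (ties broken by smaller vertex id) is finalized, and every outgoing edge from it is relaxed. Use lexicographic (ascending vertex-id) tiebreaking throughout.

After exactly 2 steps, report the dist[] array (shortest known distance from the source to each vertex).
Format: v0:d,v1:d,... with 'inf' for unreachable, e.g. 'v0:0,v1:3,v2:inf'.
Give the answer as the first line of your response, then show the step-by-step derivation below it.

v0:4,v1:inf,v2:0,v3:5,v4:inf,v5:inf,v6:inf

step 1: dist = v0:4,v1:inf,v2:0,v3:5,v4:inf,v5:inf,v6:inf
step 2: dist = v0:4,v1:inf,v2:0,v3:5,v4:inf,v5:inf,v6:inf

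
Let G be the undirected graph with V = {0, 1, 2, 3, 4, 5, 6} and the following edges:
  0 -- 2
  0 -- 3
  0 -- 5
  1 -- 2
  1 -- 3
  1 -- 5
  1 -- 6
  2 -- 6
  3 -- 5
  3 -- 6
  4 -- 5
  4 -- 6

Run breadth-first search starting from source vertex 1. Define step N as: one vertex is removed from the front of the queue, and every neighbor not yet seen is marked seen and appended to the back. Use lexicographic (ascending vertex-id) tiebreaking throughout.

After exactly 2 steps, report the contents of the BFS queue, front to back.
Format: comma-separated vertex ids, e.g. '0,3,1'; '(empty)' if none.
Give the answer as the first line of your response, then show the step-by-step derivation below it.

3,5,6,0

step 1: dequeue 1; queue=[2,3,5,6]; order=1
step 2: dequeue 2; queue=[3,5,6,0]; order=1,2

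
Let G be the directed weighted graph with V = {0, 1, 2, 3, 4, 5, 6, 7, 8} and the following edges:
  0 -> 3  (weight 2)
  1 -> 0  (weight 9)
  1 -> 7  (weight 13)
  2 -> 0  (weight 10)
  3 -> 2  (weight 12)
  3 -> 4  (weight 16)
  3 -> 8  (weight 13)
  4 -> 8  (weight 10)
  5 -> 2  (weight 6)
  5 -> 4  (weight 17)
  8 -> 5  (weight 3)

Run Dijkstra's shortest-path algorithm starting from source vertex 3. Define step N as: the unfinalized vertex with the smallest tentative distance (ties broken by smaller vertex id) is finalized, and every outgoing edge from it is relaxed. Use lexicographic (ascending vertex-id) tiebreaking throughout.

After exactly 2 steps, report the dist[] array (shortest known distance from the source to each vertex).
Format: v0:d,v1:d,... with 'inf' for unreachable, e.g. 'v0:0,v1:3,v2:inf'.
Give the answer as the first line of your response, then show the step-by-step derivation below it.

v0:22,v1:inf,v2:12,v3:0,v4:16,v5:inf,v6:inf,v7:inf,v8:13

step 1: dist = v0:inf,v1:inf,v2:12,v3:0,v4:16,v5:inf,v6:inf,v7:inf,v8:13
step 2: dist = v0:22,v1:inf,v2:12,v3:0,v4:16,v5:inf,v6:inf,v7:inf,v8:13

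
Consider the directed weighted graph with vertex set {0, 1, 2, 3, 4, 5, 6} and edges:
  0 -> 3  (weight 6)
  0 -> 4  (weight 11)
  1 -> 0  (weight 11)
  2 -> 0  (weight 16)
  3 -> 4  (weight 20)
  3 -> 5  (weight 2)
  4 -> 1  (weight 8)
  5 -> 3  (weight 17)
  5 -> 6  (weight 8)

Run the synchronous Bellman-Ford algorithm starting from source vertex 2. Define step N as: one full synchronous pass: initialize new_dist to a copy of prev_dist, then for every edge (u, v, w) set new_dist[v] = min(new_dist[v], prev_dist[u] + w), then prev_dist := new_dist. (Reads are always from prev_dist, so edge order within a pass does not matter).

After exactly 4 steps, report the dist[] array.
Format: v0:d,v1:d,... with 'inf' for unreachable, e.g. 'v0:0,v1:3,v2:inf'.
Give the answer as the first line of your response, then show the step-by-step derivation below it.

v0:16,v1:35,v2:0,v3:22,v4:27,v5:24,v6:32

step 1: dist = v0:16,v1:inf,v2:0,v3:inf,v4:inf,v5:inf,v6:inf
step 2: dist = v0:16,v1:inf,v2:0,v3:22,v4:27,v5:inf,v6:inf
step 3: dist = v0:16,v1:35,v2:0,v3:22,v4:27,v5:24,v6:inf
step 4: dist = v0:16,v1:35,v2:0,v3:22,v4:27,v5:24,v6:32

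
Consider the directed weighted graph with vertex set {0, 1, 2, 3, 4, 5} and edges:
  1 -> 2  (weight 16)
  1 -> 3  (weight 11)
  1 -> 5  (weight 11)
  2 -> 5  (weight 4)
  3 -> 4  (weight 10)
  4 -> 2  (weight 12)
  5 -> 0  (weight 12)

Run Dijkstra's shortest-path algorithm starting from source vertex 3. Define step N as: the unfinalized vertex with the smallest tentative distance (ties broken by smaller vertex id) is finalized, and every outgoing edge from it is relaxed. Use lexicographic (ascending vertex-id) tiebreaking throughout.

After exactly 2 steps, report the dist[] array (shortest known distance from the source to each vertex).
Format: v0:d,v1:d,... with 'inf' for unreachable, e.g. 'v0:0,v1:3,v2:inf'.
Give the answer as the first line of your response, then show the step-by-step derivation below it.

v0:inf,v1:inf,v2:22,v3:0,v4:10,v5:inf

step 1: dist = v0:inf,v1:inf,v2:inf,v3:0,v4:10,v5:inf
step 2: dist = v0:inf,v1:inf,v2:22,v3:0,v4:10,v5:inf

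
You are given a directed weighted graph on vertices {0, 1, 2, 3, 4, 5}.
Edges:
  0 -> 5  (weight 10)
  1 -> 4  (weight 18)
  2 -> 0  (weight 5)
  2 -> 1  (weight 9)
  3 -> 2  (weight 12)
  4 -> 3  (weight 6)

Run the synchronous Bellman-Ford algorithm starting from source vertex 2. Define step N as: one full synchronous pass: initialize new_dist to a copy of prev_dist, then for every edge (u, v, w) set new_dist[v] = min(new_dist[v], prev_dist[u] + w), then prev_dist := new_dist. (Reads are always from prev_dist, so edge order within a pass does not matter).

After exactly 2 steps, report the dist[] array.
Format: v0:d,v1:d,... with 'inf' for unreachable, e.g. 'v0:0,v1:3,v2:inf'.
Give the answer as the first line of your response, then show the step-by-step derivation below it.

v0:5,v1:9,v2:0,v3:inf,v4:27,v5:15

step 1: dist = v0:5,v1:9,v2:0,v3:inf,v4:inf,v5:inf
step 2: dist = v0:5,v1:9,v2:0,v3:inf,v4:27,v5:15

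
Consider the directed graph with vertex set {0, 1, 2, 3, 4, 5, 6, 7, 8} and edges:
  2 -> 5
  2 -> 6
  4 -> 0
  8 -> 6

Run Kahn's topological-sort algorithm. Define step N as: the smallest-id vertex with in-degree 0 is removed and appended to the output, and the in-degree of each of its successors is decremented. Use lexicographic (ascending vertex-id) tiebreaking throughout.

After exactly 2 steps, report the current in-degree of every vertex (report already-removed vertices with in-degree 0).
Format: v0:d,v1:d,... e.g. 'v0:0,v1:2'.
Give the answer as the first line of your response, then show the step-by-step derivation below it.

v0:1,v1:0,v2:0,v3:0,v4:0,v5:0,v6:1,v7:0,v8:0

step 1: output 1; order=[1]; indeg=(1,0,0,0,0,1,2,0,0)
step 2: output 2; order=[1,2]; indeg=(1,0,0,0,0,0,1,0,0)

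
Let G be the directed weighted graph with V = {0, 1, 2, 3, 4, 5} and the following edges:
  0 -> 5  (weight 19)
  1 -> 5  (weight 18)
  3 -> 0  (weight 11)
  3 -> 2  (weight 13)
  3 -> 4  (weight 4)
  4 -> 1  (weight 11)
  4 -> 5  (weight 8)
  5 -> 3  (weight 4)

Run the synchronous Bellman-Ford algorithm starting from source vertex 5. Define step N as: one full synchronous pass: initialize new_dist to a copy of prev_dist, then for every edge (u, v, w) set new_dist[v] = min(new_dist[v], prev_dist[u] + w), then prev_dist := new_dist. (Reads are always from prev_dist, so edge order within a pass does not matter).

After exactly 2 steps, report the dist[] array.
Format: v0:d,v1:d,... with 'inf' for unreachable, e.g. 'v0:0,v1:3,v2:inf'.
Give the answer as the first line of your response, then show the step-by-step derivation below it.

v0:15,v1:inf,v2:17,v3:4,v4:8,v5:0

step 1: dist = v0:inf,v1:inf,v2:inf,v3:4,v4:inf,v5:0
step 2: dist = v0:15,v1:inf,v2:17,v3:4,v4:8,v5:0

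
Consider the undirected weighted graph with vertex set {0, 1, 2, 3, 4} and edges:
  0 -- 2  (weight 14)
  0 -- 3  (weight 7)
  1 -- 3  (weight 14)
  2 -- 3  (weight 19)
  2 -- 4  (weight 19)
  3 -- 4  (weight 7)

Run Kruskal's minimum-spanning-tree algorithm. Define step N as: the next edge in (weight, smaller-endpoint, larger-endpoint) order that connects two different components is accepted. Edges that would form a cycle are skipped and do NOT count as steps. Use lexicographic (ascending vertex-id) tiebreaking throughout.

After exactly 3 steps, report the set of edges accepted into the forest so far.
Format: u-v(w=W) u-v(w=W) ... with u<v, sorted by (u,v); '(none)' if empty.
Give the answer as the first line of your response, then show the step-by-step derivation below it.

0-2(w=14) 0-3(w=7) 3-4(w=7)

step 1: add edge 0-3 (w=7); MST = {0-3(w=7)}
step 2: add edge 3-4 (w=7); MST = {0-3(w=7) 3-4(w=7)}
step 3: add edge 0-2 (w=14); MST = {0-2(w=14) 0-3(w=7) 3-4(w=7)}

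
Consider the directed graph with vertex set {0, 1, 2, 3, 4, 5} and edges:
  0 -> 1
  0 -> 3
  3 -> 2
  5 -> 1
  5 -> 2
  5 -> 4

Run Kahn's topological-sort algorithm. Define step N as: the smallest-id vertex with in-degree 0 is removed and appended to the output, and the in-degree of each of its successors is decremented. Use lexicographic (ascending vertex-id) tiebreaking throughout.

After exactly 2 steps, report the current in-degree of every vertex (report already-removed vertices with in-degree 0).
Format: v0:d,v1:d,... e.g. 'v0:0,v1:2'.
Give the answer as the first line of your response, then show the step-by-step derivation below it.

v0:0,v1:1,v2:1,v3:0,v4:1,v5:0

step 1: output 0; order=[0]; indeg=(0,1,2,0,1,0)
step 2: output 3; order=[0,3]; indeg=(0,1,1,0,1,0)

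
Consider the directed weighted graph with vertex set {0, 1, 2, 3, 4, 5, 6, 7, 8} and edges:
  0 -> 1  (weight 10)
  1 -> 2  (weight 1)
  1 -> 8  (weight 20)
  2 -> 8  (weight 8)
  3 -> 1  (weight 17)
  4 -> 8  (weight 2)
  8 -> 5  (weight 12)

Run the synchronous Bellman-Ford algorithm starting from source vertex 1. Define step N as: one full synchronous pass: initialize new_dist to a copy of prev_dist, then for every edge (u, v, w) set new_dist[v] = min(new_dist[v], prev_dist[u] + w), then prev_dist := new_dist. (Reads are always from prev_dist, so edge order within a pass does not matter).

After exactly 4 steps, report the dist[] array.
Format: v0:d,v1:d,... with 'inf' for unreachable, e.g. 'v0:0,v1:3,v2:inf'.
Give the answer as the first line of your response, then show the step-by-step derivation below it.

v0:inf,v1:0,v2:1,v3:inf,v4:inf,v5:21,v6:inf,v7:inf,v8:9

step 1: dist = v0:inf,v1:0,v2:1,v3:inf,v4:inf,v5:inf,v6:inf,v7:inf,v8:20
step 2: dist = v0:inf,v1:0,v2:1,v3:inf,v4:inf,v5:32,v6:inf,v7:inf,v8:9
step 3: dist = v0:inf,v1:0,v2:1,v3:inf,v4:inf,v5:21,v6:inf,v7:inf,v8:9
step 4: dist = v0:inf,v1:0,v2:1,v3:inf,v4:inf,v5:21,v6:inf,v7:inf,v8:9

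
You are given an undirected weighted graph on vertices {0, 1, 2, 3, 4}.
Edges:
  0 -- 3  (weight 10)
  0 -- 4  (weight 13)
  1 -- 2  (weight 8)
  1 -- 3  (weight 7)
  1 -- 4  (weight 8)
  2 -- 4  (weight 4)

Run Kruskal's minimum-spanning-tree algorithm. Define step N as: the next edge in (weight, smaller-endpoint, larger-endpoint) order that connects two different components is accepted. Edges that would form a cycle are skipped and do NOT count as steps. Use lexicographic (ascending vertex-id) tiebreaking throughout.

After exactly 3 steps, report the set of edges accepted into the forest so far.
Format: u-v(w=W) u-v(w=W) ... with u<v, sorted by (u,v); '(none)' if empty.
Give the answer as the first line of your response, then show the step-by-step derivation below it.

1-2(w=8) 1-3(w=7) 2-4(w=4)

step 1: add edge 2-4 (w=4); MST = {2-4(w=4)}
step 2: add edge 1-3 (w=7); MST = {1-3(w=7) 2-4(w=4)}
step 3: add edge 1-2 (w=8); MST = {1-2(w=8) 1-3(w=7) 2-4(w=4)}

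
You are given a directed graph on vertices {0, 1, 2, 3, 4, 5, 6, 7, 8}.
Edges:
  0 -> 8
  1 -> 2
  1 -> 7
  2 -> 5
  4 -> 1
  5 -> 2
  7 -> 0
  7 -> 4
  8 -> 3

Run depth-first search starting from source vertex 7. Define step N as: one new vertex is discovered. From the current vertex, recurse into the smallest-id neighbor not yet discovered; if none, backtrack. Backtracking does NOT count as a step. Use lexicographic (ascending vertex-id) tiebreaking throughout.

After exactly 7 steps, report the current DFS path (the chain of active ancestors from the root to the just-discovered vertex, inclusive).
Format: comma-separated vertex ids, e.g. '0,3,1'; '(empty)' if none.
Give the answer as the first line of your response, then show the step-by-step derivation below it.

7,4,1,2

step 1: discover 7; path=7; order=7
step 2: discover 0; path=7>0; order=7,0
step 3: discover 8; path=7>0>8; order=7,0,8
step 4: discover 3; path=7>0>8>3; order=7,0,8,3
step 5: discover 4; path=7>4; order=7,0,8,3,4
step 6: discover 1; path=7>4>1; order=7,0,8,3,4,1
step 7: discover 2; path=7>4>1>2; order=7,0,8,3,4,1,2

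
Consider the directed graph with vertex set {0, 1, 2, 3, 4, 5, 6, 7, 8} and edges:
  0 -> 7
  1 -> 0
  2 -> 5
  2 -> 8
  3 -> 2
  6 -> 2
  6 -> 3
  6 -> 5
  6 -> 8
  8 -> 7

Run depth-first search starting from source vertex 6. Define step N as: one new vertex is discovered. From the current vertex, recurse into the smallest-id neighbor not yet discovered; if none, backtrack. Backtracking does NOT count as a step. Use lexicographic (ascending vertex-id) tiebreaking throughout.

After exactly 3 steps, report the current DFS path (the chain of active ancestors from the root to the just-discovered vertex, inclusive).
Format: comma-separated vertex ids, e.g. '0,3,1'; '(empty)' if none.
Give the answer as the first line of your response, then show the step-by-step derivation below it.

6,2,5

step 1: discover 6; path=6; order=6
step 2: discover 2; path=6>2; order=6,2
step 3: discover 5; path=6>2>5; order=6,2,5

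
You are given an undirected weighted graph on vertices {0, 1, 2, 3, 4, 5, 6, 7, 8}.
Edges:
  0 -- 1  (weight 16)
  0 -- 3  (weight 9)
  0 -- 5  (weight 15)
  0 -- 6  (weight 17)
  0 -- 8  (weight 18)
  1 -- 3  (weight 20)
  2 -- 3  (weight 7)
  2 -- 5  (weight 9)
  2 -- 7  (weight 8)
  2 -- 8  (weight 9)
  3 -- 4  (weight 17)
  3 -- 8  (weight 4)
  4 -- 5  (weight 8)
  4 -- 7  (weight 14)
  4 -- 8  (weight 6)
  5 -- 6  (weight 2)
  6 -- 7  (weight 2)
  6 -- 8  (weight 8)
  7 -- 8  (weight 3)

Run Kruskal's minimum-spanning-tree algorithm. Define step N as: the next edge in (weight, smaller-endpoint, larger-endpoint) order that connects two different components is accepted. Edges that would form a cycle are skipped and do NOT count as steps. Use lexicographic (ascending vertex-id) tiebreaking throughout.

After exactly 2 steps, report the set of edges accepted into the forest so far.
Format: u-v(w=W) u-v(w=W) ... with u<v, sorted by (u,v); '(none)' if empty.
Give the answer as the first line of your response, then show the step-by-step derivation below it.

5-6(w=2) 6-7(w=2)

step 1: add edge 5-6 (w=2); MST = {5-6(w=2)}
step 2: add edge 6-7 (w=2); MST = {5-6(w=2) 6-7(w=2)}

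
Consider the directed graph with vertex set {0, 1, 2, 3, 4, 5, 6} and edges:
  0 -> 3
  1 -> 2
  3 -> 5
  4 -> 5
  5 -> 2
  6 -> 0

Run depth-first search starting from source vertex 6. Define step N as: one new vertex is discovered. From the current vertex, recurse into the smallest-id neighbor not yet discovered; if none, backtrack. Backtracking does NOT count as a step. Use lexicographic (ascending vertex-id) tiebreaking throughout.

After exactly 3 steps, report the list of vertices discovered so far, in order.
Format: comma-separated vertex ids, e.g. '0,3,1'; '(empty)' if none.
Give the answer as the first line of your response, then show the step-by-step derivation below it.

6,0,3

step 1: discover 6; path=6; order=6
step 2: discover 0; path=6>0; order=6,0
step 3: discover 3; path=6>0>3; order=6,0,3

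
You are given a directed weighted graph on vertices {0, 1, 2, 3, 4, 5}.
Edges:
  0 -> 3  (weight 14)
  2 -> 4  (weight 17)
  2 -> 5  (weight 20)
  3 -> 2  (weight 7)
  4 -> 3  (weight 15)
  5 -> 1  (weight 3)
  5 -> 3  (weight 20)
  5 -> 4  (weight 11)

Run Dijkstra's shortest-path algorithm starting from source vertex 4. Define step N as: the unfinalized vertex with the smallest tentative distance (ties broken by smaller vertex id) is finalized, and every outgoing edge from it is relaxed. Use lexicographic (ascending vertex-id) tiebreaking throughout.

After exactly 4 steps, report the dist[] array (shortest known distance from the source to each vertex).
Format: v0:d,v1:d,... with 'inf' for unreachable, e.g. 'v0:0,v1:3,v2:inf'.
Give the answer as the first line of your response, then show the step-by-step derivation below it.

v0:inf,v1:45,v2:22,v3:15,v4:0,v5:42

step 1: dist = v0:inf,v1:inf,v2:inf,v3:15,v4:0,v5:inf
step 2: dist = v0:inf,v1:inf,v2:22,v3:15,v4:0,v5:inf
step 3: dist = v0:inf,v1:inf,v2:22,v3:15,v4:0,v5:42
step 4: dist = v0:inf,v1:45,v2:22,v3:15,v4:0,v5:42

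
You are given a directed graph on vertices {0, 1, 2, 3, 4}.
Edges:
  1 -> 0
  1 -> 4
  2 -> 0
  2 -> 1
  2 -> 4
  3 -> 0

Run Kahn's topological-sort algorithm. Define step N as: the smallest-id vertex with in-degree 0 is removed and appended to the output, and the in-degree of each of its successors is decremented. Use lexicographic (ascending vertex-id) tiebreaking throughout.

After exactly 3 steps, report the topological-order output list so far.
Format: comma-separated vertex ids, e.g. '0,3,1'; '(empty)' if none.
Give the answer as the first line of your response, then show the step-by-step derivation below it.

2,1,3

step 1: output 2; order=[2]; indeg=(2,0,0,0,1)
step 2: output 1; order=[2,1]; indeg=(1,0,0,0,0)
step 3: output 3; order=[2,1,3]; indeg=(0,0,0,0,0)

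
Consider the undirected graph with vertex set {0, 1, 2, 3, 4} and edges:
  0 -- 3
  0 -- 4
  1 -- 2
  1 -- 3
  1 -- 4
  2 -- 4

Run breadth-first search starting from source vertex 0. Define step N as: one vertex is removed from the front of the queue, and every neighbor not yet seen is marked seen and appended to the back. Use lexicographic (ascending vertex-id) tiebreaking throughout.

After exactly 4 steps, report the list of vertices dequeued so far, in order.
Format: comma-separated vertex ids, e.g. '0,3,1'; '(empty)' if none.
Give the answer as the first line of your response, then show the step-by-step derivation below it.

0,3,4,1

step 1: dequeue 0; queue=[3,4]; order=0
step 2: dequeue 3; queue=[4,1]; order=0,3
step 3: dequeue 4; queue=[1,2]; order=0,3,4
step 4: dequeue 1; queue=[2]; order=0,3,4,1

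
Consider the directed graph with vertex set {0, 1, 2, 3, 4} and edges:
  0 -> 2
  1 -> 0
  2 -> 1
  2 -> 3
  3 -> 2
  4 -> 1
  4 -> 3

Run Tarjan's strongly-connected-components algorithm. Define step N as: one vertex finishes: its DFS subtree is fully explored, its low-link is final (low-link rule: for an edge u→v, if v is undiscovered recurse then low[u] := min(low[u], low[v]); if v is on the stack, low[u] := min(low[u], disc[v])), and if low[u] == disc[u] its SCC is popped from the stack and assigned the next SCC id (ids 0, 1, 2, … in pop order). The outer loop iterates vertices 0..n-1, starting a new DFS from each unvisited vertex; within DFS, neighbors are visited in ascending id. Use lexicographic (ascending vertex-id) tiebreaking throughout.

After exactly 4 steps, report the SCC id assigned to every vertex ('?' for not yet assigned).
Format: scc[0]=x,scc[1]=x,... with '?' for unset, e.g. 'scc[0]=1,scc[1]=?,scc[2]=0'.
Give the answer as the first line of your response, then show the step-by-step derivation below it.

scc[0]=0,scc[1]=0,scc[2]=0,scc[3]=0,scc[4]=?

step 1: low=(low[0]=0,low[1]=0,low[2]=1,low[3]=?,low[4]=?); scc=(scc[0]=?,scc[1]=?,scc[2]=?,scc[3]=?,scc[4]=?)
step 2: low=(low[0]=0,low[1]=0,low[2]=0,low[3]=1,low[4]=?); scc=(scc[0]=?,scc[1]=?,scc[2]=?,scc[3]=?,scc[4]=?)
step 3: low=(low[0]=0,low[1]=0,low[2]=0,low[3]=1,low[4]=?); scc=(scc[0]=?,scc[1]=?,scc[2]=?,scc[3]=?,scc[4]=?)
step 4: low=(low[0]=0,low[1]=0,low[2]=0,low[3]=1,low[4]=?); scc=(scc[0]=0,scc[1]=0,scc[2]=0,scc[3]=0,scc[4]=?)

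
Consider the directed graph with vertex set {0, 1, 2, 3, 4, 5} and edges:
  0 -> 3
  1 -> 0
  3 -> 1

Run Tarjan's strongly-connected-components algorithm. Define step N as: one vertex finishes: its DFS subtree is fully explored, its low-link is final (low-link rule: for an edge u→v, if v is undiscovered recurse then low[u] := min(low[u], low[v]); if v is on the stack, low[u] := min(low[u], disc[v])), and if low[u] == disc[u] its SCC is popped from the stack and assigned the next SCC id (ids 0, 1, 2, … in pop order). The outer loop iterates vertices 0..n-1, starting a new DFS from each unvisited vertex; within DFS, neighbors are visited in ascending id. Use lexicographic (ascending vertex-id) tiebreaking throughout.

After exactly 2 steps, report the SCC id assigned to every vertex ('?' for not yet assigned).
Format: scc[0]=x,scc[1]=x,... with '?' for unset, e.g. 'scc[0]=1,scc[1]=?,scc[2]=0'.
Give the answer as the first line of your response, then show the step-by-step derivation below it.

scc[0]=?,scc[1]=?,scc[2]=?,scc[3]=?,scc[4]=?,scc[5]=?

step 1: low=(low[0]=0,low[1]=0,low[2]=?,low[3]=1,low[4]=?,low[5]=?); scc=(scc[0]=?,scc[1]=?,scc[2]=?,scc[3]=?,scc[4]=?,scc[5]=?)
step 2: low=(low[0]=0,low[1]=0,low[2]=?,low[3]=0,low[4]=?,low[5]=?); scc=(scc[0]=?,scc[1]=?,scc[2]=?,scc[3]=?,scc[4]=?,scc[5]=?)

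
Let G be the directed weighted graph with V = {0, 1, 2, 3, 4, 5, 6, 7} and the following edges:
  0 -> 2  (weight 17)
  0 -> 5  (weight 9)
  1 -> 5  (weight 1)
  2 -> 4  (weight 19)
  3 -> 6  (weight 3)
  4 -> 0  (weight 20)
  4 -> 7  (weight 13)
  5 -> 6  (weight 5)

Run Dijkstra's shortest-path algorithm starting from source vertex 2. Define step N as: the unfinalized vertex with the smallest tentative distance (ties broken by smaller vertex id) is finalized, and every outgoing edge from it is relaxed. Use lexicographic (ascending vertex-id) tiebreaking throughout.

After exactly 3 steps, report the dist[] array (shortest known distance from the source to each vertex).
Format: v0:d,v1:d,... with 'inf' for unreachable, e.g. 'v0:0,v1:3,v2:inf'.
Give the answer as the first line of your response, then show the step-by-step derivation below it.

v0:39,v1:inf,v2:0,v3:inf,v4:19,v5:inf,v6:inf,v7:32

step 1: dist = v0:inf,v1:inf,v2:0,v3:inf,v4:19,v5:inf,v6:inf,v7:inf
step 2: dist = v0:39,v1:inf,v2:0,v3:inf,v4:19,v5:inf,v6:inf,v7:32
step 3: dist = v0:39,v1:inf,v2:0,v3:inf,v4:19,v5:inf,v6:inf,v7:32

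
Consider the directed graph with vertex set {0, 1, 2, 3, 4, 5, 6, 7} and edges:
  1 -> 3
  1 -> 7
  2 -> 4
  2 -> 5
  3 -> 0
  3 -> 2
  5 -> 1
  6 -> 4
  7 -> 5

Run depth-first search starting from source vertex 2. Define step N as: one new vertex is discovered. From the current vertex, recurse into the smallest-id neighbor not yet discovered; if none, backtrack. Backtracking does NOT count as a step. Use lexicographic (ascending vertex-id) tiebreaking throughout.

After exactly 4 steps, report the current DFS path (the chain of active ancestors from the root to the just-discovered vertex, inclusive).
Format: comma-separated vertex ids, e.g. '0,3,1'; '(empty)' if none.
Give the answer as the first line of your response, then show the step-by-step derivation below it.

2,5,1

step 1: discover 2; path=2; order=2
step 2: discover 4; path=2>4; order=2,4
step 3: discover 5; path=2>5; order=2,4,5
step 4: discover 1; path=2>5>1; order=2,4,5,1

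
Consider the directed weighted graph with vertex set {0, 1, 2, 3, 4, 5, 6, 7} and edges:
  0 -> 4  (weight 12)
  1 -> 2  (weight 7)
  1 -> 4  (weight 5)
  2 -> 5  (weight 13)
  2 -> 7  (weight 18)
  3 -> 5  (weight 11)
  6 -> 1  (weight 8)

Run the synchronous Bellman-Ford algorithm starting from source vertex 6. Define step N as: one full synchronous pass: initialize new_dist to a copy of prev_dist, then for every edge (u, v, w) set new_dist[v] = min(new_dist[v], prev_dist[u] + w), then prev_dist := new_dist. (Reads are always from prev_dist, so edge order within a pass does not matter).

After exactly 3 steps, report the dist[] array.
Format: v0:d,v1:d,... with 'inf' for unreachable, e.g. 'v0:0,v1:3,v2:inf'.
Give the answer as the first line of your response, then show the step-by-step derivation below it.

v0:inf,v1:8,v2:15,v3:inf,v4:13,v5:28,v6:0,v7:33

step 1: dist = v0:inf,v1:8,v2:inf,v3:inf,v4:inf,v5:inf,v6:0,v7:inf
step 2: dist = v0:inf,v1:8,v2:15,v3:inf,v4:13,v5:inf,v6:0,v7:inf
step 3: dist = v0:inf,v1:8,v2:15,v3:inf,v4:13,v5:28,v6:0,v7:33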